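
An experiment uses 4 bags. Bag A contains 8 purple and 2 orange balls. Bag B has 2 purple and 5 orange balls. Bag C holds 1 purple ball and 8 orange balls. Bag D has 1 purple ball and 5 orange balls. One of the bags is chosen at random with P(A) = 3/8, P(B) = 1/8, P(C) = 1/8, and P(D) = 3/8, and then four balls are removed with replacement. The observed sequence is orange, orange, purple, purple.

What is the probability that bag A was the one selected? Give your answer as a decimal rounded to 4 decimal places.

The likelihood of the observed sequence under each hypothesis: P(data | bag A) = (2/10)(2/10)(8/10)(8/10) = 0.0256; P(data | bag B) = (5/7)(5/7)(2/7)(2/7) = 0.041649; P(data | bag C) = (8/9)(8/9)(1/9)(1/9) = 0.0097546; P(data | bag D) = (5/6)(5/6)(1/6)(1/6) = 0.01929.
The prior-weighted likelihoods are 3/8 · 0.0256 = 0.0096, 1/8 · 0.041649 = 0.0052062, 1/8 · 0.0097546 = 0.0012193, 3/8 · 0.01929 = 0.0072338; with total 0.023259.
So P(bag A | data) = (0.0096) / (0.023259) = 0.41274.

0.4127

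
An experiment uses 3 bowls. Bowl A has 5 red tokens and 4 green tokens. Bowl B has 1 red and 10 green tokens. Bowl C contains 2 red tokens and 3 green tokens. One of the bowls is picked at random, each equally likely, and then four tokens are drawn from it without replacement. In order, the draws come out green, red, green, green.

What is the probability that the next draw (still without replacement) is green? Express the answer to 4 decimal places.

0.4287

Under each hypothesis, the probability of the observed sequence is: P(data | bowl A) = (4/9)(5/8)(3/7)(2/6) = 0.039683; P(data | bowl B) = (10/11)(1/10)(9/9)(8/8) = 0.090909; P(data | bowl C) = (3/5)(2/4)(2/3)(1/2) = 0.1.
Multiplying each by its prior: 1/3 · 0.039683 = 0.013228, 1/3 · 0.090909 = 0.030303, 1/3 · 0.1 = 0.033333; with total 0.076864.
Dividing through by the total gives posterior P(bowl A | data) = 0.17209, P(bowl B | data) = 0.39424, P(bowl C | data) = 0.43367.
So P(green next | data) = Σ P(green next | H) P(H | data) = (1/5)(0.17209) + (1)(0.39424) + (0)(0.43367) = 0.42866.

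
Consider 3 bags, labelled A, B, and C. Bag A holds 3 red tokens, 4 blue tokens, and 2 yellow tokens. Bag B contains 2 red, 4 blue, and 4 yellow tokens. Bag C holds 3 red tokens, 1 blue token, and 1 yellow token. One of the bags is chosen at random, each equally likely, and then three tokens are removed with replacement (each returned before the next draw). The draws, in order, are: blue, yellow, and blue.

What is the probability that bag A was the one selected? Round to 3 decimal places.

For each hypothesis, P(data | H) works out to: P(data | bag A) = (4/9)(2/9)(4/9) = 0.043896; P(data | bag B) = (4/10)(4/10)(4/10) = 0.064; P(data | bag C) = (1/5)(1/5)(1/5) = 0.008.
Multiplying each by its prior: 1/3 · 0.043896 = 0.014632, 1/3 · 0.064 = 0.021333, 1/3 · 0.008 = 0.0026667; these sum to 0.038632.
Hence P(bag A | data) = (0.014632) / (0.038632) = 0.37875.

0.379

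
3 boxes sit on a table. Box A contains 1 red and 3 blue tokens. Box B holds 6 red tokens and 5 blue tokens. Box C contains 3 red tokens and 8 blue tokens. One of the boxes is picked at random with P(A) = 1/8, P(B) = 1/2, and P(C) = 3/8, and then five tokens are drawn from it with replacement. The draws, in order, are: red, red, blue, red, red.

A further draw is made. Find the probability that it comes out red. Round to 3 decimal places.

0.522

Compute the likelihood of the observed sequence for each case: P(data | box A) = (1/4)(1/4)(3/4)(1/4)(1/4) = 0.0029297; P(data | box B) = (6/11)(6/11)(5/11)(6/11)(6/11) = 0.040236; P(data | box C) = (3/11)(3/11)(8/11)(3/11)(3/11) = 0.0040236.
The prior-weighted likelihoods are 1/8 · 0.0029297 = 0.00036621, 1/2 · 0.040236 = 0.020118, 3/8 · 0.0040236 = 0.0015088; these sum to 0.021993.
The posterior is then P(box A | data) = 0.016651, P(box B | data) = 0.91474, P(box C | data) = 0.068606.
Averaging over the posterior, P(red next | data) = (1/4)(0.016651) + (6/11)(0.91474) + (3/11)(0.068606) = 0.52182.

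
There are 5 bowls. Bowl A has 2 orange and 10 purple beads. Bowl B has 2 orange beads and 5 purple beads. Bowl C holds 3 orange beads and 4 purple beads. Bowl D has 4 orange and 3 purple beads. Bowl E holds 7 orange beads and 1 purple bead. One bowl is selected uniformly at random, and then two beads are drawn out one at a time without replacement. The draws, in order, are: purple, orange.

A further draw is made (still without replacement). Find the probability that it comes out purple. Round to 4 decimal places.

The likelihood of the observed sequence under each hypothesis: P(data | bowl A) = (10/12)(2/11) = 0.15152; P(data | bowl B) = (5/7)(2/6) = 0.2381; P(data | bowl C) = (4/7)(3/6) = 0.28571; P(data | bowl D) = (3/7)(4/6) = 0.28571; P(data | bowl E) = (1/8)(7/7) = 0.125.
The prior-weighted likelihoods are 1/5 · 0.15152 = 0.030303, 1/5 · 0.2381 = 0.047619, 1/5 · 0.28571 = 0.057143, 1/5 · 0.28571 = 0.057143, 1/5 · 0.125 = 0.025; these sum to 0.21721.
The posterior is then P(bowl A | data) = 0.13951, P(bowl B | data) = 0.21923, P(bowl C | data) = 0.26308, P(bowl D | data) = 0.26308, P(bowl E | data) = 0.1151.
Averaging over the posterior, P(purple next | data) = (9/10)(0.13951) + (4/5)(0.21923) + (3/5)(0.26308) + (2/5)(0.26308) + (0)(0.1151) = 0.56403.

0.5640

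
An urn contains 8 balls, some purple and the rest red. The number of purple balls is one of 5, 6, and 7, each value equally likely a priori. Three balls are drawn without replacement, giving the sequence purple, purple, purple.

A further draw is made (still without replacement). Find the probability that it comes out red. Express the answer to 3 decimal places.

0.323

Compute the likelihood of the observed sequence for each case: P(data | r = 5) = (5/8)(4/7)(3/6) = 5/28; P(data | r = 6) = (6/8)(5/7)(4/6) = 5/14; P(data | r = 7) = (7/8)(6/7)(5/6) = 5/8.
The prior-weighted likelihoods are 1/3 · 5/28 = 5/84, 1/3 · 5/14 = 5/42, 1/3 · 5/8 = 5/24; summing to 65/168.
Normalising, the posterior is P(r = 5 | data) = 2/13, P(r = 6 | data) = 4/13, P(r = 7 | data) = 7/13.
The predictive probability is P(red next | data) = (3/5)(2/13) + (2/5)(4/13) + (1/5)(7/13) = 21/65.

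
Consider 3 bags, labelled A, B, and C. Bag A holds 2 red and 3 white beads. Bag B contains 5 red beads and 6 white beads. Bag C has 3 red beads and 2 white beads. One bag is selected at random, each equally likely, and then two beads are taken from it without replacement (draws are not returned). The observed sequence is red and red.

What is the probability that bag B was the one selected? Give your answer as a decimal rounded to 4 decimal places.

Compute the likelihood of the observed sequence for each case: P(data | bag A) = (2/5)(1/4) = 1/10; P(data | bag B) = (5/11)(4/10) = 2/11; P(data | bag C) = (3/5)(2/4) = 3/10.
Multiplying each by its prior: 1/3 · 1/10 = 1/30, 1/3 · 2/11 = 2/33, 1/3 · 3/10 = 1/10; with total 32/165.
Hence P(bag B | data) = (2/33) / (32/165) = 5/16.

0.3125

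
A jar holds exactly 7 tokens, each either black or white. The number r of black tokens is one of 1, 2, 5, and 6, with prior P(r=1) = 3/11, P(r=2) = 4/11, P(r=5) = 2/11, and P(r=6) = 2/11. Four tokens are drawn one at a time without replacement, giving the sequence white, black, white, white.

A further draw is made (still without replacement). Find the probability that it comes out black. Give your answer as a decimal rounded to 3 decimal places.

Compute the likelihood of the observed sequence for each case: P(data | r = 1) = (6/7)(1/6)(5/5)(4/4) = 1/7; P(data | r = 2) = (5/7)(2/6)(4/5)(3/4) = 1/7; P(data | r = 5) = (2/7)(5/6)(1/5)(0/4) = 0; P(data | r = 6) = (1/7)(6/6)(0/5) = 0.
The prior-weighted likelihoods are 3/11 · 1/7 = 3/77, 4/11 · 1/7 = 4/77, 2/11 · 0 = 0, 2/11 · 0 = 0; with total 1/11.
The posterior is then P(r = 1 | data) = 3/7, P(r = 2 | data) = 4/7, P(r = 5 | data) = 0, P(r = 6 | data) = 0.
Averaging over the posterior, P(black next | data) = (0)(3/7) + (1/3)(4/7) = 4/21.

0.190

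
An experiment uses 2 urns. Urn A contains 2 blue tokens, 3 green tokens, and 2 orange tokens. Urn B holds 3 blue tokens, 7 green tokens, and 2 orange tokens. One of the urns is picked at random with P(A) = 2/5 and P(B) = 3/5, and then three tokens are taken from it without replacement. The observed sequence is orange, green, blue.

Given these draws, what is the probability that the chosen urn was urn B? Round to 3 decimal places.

Compute the likelihood of the observed sequence for each case: P(data | urn A) = (2/7)(3/6)(2/5) = 0.057143; P(data | urn B) = (2/12)(7/11)(3/10) = 0.031818.
Multiplying each by its prior: 2/5 · 0.057143 = 0.022857, 3/5 · 0.031818 = 0.019091; with total 0.041948.
Hence P(urn B | data) = (0.019091) / (0.041948) = 0.45511.

0.455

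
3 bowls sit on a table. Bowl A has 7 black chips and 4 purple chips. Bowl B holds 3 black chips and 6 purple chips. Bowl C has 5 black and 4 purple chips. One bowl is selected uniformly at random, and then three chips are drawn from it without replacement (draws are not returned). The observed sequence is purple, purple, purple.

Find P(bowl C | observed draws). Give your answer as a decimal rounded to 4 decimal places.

0.1536

For each hypothesis, P(data | H) works out to: P(data | bowl A) = (4/11)(3/10)(2/9) = 0.024242; P(data | bowl B) = (6/9)(5/8)(4/7) = 0.2381; P(data | bowl C) = (4/9)(3/8)(2/7) = 0.047619.
The prior-weighted likelihoods are 1/3 · 0.024242 = 0.0080808, 1/3 · 0.2381 = 0.079365, 1/3 · 0.047619 = 0.015873; with total 0.10332.
By Bayes' rule, P(bowl C | data) = (0.015873) / (0.10332) = 0.15363.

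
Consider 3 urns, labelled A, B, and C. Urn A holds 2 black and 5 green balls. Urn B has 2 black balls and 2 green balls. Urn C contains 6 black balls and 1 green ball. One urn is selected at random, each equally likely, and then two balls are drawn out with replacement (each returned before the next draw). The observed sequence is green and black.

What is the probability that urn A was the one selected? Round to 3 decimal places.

For each hypothesis, P(data | H) works out to: P(data | urn A) = (5/7)(2/7) = 10/49; P(data | urn B) = (2/4)(2/4) = 1/4; P(data | urn C) = (1/7)(6/7) = 6/49.
The prior-weighted likelihoods are 1/3 · 10/49 = 10/147, 1/3 · 1/4 = 1/12, 1/3 · 6/49 = 2/49; these sum to 113/588.
So P(urn A | data) = (10/147) / (113/588) = 40/113.

0.354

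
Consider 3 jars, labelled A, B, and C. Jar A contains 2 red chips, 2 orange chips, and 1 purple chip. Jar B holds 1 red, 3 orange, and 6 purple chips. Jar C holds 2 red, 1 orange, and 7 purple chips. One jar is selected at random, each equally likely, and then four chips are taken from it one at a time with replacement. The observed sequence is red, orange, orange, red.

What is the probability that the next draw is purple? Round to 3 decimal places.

Under each hypothesis, the probability of the observed sequence is: P(data | jar A) = (2/5)(2/5)(2/5)(2/5) = 0.0256; P(data | jar B) = (1/10)(3/10)(3/10)(1/10) = 0.0009; P(data | jar C) = (2/10)(1/10)(1/10)(2/10) = 0.0004.
The prior-weighted likelihoods are 1/3 · 0.0256 = 0.0085333, 1/3 · 0.0009 = 0.0003, 1/3 · 0.0004 = 0.00013333; with total 0.0089667.
The posterior is then P(jar A | data) = 0.95167, P(jar B | data) = 0.033457, P(jar C | data) = 0.01487.
The predictive probability is P(purple next | data) = (1/5)(0.95167) + (3/5)(0.033457) + (7/10)(0.01487) = 0.22082.

0.221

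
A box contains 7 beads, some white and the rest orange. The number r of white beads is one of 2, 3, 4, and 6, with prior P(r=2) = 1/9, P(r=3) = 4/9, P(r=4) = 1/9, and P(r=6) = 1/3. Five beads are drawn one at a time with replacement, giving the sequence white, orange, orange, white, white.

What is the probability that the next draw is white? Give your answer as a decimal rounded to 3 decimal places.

The likelihood of the observed sequence under each hypothesis: P(data | r = 2) = (2/7)(5/7)(5/7)(2/7)(2/7) = 0.0119; P(data | r = 3) = (3/7)(4/7)(4/7)(3/7)(3/7) = 0.025704; P(data | r = 4) = (4/7)(3/7)(3/7)(4/7)(4/7) = 0.034271; P(data | r = 6) = (6/7)(1/7)(1/7)(6/7)(6/7) = 0.012852.
Multiplying each by its prior: 1/9 · 0.0119 = 0.0013222, 4/9 · 0.025704 = 0.011424, 1/9 · 0.034271 = 0.0038079, 1/3 · 0.012852 = 0.0042839; with total 0.020838.
Normalising, the posterior is P(r = 2 | data) = 0.063452, P(r = 3 | data) = 0.54822, P(r = 4 | data) = 0.18274, P(r = 6 | data) = 0.20558.
Averaging over the posterior, P(white next | data) = (2/7)(0.063452) + (3/7)(0.54822) + (4/7)(0.18274) + (6/7)(0.20558) = 0.53372.

0.534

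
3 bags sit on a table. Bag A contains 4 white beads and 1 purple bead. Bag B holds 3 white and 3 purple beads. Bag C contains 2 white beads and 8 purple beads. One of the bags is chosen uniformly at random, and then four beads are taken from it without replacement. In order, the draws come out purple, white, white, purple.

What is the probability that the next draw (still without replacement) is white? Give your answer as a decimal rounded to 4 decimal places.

For each hypothesis, P(data | H) works out to: P(data | bag A) = (1/5)(4/4)(3/3)(0/2) = 0; P(data | bag B) = (3/6)(3/5)(2/4)(2/3) = 1/10; P(data | bag C) = (8/10)(2/9)(1/8)(7/7) = 1/45.
Weighting by the prior gives 1/3 · 0 = 0, 1/3 · 1/10 = 1/30, 1/3 · 1/45 = 1/135; with total 11/270.
Normalising, the posterior is P(bag A | data) = 0, P(bag B | data) = 9/11, P(bag C | data) = 2/11.
The predictive probability is P(white next | data) = (1/2)(9/11) + (0)(2/11) = 9/22.

0.4091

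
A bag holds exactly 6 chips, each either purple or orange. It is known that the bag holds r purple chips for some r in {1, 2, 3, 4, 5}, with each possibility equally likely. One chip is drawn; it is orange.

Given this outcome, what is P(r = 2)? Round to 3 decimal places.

0.267

For each hypothesis, P(data | H) works out to: P(data | r = 1) = (5/6) = 5/6; P(data | r = 2) = (4/6) = 2/3; P(data | r = 3) = (3/6) = 1/2; P(data | r = 4) = (2/6) = 1/3; P(data | r = 5) = (1/6) = 1/6.
Multiplying each by its prior: 1/5 · 5/6 = 1/6, 1/5 · 2/3 = 2/15, 1/5 · 1/2 = 1/10, 1/5 · 1/3 = 1/15, 1/5 · 1/6 = 1/30; summing to 1/2.
So P(r = 2 | data) = (2/15) / (1/2) = 4/15.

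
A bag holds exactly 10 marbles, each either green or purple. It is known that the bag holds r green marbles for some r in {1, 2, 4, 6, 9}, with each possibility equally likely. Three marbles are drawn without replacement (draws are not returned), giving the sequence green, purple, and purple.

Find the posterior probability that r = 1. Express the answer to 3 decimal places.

Compute the likelihood of the observed sequence for each case: P(data | r = 1) = (1/10)(9/9)(8/8) = 1/10; P(data | r = 2) = (2/10)(8/9)(7/8) = 7/45; P(data | r = 4) = (4/10)(6/9)(5/8) = 1/6; P(data | r = 6) = (6/10)(4/9)(3/8) = 1/10; P(data | r = 9) = (9/10)(1/9)(0/8) = 0.
Weighting by the prior gives 1/5 · 1/10 = 1/50, 1/5 · 7/45 = 7/225, 1/5 · 1/6 = 1/30, 1/5 · 1/10 = 1/50, 1/5 · 0 = 0; these sum to 47/450.
By Bayes' rule, P(r = 1 | data) = (1/50) / (47/450) = 9/47.

0.191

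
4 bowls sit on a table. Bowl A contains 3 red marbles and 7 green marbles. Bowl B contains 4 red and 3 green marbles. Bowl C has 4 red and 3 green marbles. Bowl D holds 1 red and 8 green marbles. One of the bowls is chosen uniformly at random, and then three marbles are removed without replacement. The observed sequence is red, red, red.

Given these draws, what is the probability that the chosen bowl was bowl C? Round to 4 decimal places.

0.4824

Compute the likelihood of the observed sequence for each case: P(data | bowl A) = (3/10)(2/9)(1/8) = 0.0083333; P(data | bowl B) = (4/7)(3/6)(2/5) = 0.11429; P(data | bowl C) = (4/7)(3/6)(2/5) = 0.11429; P(data | bowl D) = (1/9)(0/8) = 0.
Weighting by the prior gives 1/4 · 0.0083333 = 0.0020833, 1/4 · 0.11429 = 0.028571, 1/4 · 0.11429 = 0.028571, 1/4 · 0 = 0; summing to 0.059226.
By Bayes' rule, P(bowl C | data) = (0.028571) / (0.059226) = 0.48241.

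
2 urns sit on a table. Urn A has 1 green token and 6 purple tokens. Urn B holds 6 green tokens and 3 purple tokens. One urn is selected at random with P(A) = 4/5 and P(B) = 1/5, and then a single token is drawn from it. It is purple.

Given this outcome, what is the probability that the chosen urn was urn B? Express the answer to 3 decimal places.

For each hypothesis, P(data | H) works out to: P(data | urn A) = (6/7) = 6/7; P(data | urn B) = (3/9) = 1/3.
Weighting by the prior gives 4/5 · 6/7 = 24/35, 1/5 · 1/3 = 1/15; summing to 79/105.
By Bayes' rule, P(urn B | data) = (1/15) / (79/105) = 7/79.

0.089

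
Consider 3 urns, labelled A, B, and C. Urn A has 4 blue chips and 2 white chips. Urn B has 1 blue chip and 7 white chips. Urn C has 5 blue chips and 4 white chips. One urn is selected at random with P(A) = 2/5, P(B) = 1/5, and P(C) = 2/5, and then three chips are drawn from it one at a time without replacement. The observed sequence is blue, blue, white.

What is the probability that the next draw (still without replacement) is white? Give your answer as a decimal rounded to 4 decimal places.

0.4071

Under each hypothesis, the probability of the observed sequence is: P(data | urn A) = (4/6)(3/5)(2/4) = 0.2; P(data | urn B) = (1/8)(0/7) = 0; P(data | urn C) = (5/9)(4/8)(4/7) = 0.15873.
The prior-weighted likelihoods are 2/5 · 0.2 = 0.08, 1/5 · 0 = 0, 2/5 · 0.15873 = 0.063492; these sum to 0.14349.
Normalising, the posterior is P(urn A | data) = 0.55752, P(urn B | data) = 0, P(urn C | data) = 0.44248.
Averaging over the posterior, P(white next | data) = (1/3)(0.55752) + (1/2)(0.44248) = 0.40708.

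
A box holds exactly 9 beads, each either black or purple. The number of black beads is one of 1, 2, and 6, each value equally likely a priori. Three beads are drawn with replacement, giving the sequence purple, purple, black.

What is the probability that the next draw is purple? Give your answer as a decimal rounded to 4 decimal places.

0.6996

Compute the likelihood of the observed sequence for each case: P(data | r = 1) = (8/9)(8/9)(1/9) = 0.087791; P(data | r = 2) = (7/9)(7/9)(2/9) = 0.13443; P(data | r = 6) = (3/9)(3/9)(6/9) = 0.074074.
Multiplying each by its prior: 1/3 · 0.087791 = 0.029264, 1/3 · 0.13443 = 0.04481, 1/3 · 0.074074 = 0.024691; these sum to 0.098765.
Dividing through by the total gives posterior P(r = 1 | data) = 0.2963, P(r = 2 | data) = 0.4537, P(r = 6 | data) = 0.25.
So P(purple next | data) = Σ P(purple next | H) P(H | data) = (8/9)(0.2963) + (7/9)(0.4537) + (1/3)(0.25) = 0.69959.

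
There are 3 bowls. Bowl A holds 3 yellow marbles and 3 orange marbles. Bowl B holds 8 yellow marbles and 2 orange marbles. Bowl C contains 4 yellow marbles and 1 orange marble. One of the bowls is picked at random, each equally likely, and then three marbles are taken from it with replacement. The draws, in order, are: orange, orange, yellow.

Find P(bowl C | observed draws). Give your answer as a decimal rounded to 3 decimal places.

0.169

Under each hypothesis, the probability of the observed sequence is: P(data | bowl A) = (3/6)(3/6)(3/6) = 1/8; P(data | bowl B) = (2/10)(2/10)(8/10) = 4/125; P(data | bowl C) = (1/5)(1/5)(4/5) = 4/125.
The prior-weighted likelihoods are 1/3 · 1/8 = 1/24, 1/3 · 4/125 = 4/375, 1/3 · 4/125 = 4/375; these sum to 63/1000.
So P(bowl C | data) = (4/375) / (63/1000) = 32/189.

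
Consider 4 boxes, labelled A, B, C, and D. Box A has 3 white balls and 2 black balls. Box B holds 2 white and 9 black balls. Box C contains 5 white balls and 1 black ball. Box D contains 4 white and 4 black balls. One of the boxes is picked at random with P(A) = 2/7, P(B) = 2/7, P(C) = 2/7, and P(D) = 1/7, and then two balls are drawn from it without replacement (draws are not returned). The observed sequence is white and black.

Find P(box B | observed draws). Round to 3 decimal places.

0.212

Compute the likelihood of the observed sequence for each case: P(data | box A) = (3/5)(2/4) = 0.3; P(data | box B) = (2/11)(9/10) = 0.16364; P(data | box C) = (5/6)(1/5) = 0.16667; P(data | box D) = (4/8)(4/7) = 0.28571.
Multiplying each by its prior: 2/7 · 0.3 = 0.085714, 2/7 · 0.16364 = 0.046753, 2/7 · 0.16667 = 0.047619, 1/7 · 0.28571 = 0.040816; these sum to 0.2209.
So P(box B | data) = (0.046753) / (0.2209) = 0.21165.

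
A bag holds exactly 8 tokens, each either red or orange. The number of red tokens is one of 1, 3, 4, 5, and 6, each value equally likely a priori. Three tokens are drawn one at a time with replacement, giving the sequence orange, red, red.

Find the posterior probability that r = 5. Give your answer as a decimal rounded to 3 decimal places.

Under each hypothesis, the probability of the observed sequence is: P(data | r = 1) = (7/8)(1/8)(1/8) = 0.013672; P(data | r = 3) = (5/8)(3/8)(3/8) = 0.087891; P(data | r = 4) = (4/8)(4/8)(4/8) = 0.125; P(data | r = 5) = (3/8)(5/8)(5/8) = 0.14648; P(data | r = 6) = (2/8)(6/8)(6/8) = 0.14062.
Multiplying each by its prior: 1/5 · 0.013672 = 0.0027344, 1/5 · 0.087891 = 0.017578, 1/5 · 0.125 = 0.025, 1/5 · 0.14648 = 0.029297, 1/5 · 0.14062 = 0.028125; these sum to 0.10273.
Hence P(r = 5 | data) = (0.029297) / (0.10273) = 0.28517.

0.285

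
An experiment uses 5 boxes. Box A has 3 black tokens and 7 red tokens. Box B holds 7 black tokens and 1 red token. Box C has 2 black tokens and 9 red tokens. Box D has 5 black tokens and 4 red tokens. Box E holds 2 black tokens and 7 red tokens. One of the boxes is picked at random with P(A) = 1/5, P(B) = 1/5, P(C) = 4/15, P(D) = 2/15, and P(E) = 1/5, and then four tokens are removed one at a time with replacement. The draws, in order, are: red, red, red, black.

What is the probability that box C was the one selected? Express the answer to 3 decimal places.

0.355

For each hypothesis, P(data | H) works out to: P(data | box A) = (7/10)(7/10)(7/10)(3/10) = 0.1029; P(data | box B) = (1/8)(1/8)(1/8)(7/8) = 0.001709; P(data | box C) = (9/11)(9/11)(9/11)(2/11) = 0.099583; P(data | box D) = (4/9)(4/9)(4/9)(5/9) = 0.048773; P(data | box E) = (7/9)(7/9)(7/9)(2/9) = 0.10456.
The prior-weighted likelihoods are 1/5 · 0.1029 = 0.02058, 1/5 · 0.001709 = 0.0003418, 4/15 · 0.099583 = 0.026556, 2/15 · 0.048773 = 0.0065031, 1/5 · 0.10456 = 0.020911; with total 0.074892.
By Bayes' rule, P(box C | data) = (0.026556) / (0.074892) = 0.35459.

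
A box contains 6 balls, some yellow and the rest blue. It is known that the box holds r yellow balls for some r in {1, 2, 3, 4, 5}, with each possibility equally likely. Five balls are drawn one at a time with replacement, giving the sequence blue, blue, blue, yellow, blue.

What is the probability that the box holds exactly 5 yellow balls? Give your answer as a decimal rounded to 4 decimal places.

0.0035

Compute the likelihood of the observed sequence for each case: P(data | r = 1) = (5/6)(5/6)(5/6)(1/6)(5/6) = 0.080376; P(data | r = 2) = (4/6)(4/6)(4/6)(2/6)(4/6) = 0.065844; P(data | r = 3) = (3/6)(3/6)(3/6)(3/6)(3/6) = 0.03125; P(data | r = 4) = (2/6)(2/6)(2/6)(4/6)(2/6) = 0.0082305; P(data | r = 5) = (1/6)(1/6)(1/6)(5/6)(1/6) = 0.000643.
Weighting by the prior gives 1/5 · 0.080376 = 0.016075, 1/5 · 0.065844 = 0.013169, 1/5 · 0.03125 = 0.00625, 1/5 · 0.0082305 = 0.0016461, 1/5 · 0.000643 = 0.0001286; these sum to 0.037269.
Hence P(r = 5 | data) = (0.0001286) / (0.037269) = 0.0034507.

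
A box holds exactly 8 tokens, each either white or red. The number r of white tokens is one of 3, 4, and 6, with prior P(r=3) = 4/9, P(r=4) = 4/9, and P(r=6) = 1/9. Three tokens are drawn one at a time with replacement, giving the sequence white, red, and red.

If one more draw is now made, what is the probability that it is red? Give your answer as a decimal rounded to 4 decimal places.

Compute the likelihood of the observed sequence for each case: P(data | r = 3) = (3/8)(5/8)(5/8) = 0.14648; P(data | r = 4) = (4/8)(4/8)(4/8) = 0.125; P(data | r = 6) = (6/8)(2/8)(2/8) = 0.046875.
The prior-weighted likelihoods are 4/9 · 0.14648 = 0.065104, 4/9 · 0.125 = 0.055556, 1/9 · 0.046875 = 0.0052083; with total 0.12587.
Normalising, the posterior is P(r = 3 | data) = 0.51724, P(r = 4 | data) = 0.44138, P(r = 6 | data) = 0.041379.
The predictive probability is P(red next | data) = (5/8)(0.51724) + (1/2)(0.44138) + (1/4)(0.041379) = 0.55431.

0.5543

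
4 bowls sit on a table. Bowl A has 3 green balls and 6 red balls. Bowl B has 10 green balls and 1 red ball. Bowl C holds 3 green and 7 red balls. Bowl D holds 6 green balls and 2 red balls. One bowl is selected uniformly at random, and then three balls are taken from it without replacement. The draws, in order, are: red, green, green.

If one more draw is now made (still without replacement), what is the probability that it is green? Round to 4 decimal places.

The likelihood of the observed sequence under each hypothesis: P(data | bowl A) = (6/9)(3/8)(2/7) = 0.071429; P(data | bowl B) = (1/11)(10/10)(9/9) = 0.090909; P(data | bowl C) = (7/10)(3/9)(2/8) = 0.058333; P(data | bowl D) = (2/8)(6/7)(5/6) = 0.17857.
Multiplying each by its prior: 1/4 · 0.071429 = 0.017857, 1/4 · 0.090909 = 0.022727, 1/4 · 0.058333 = 0.014583, 1/4 · 0.17857 = 0.044643; with total 0.099811.
Normalising, the posterior is P(bowl A | data) = 0.17891, P(bowl B | data) = 0.2277, P(bowl C | data) = 0.14611, P(bowl D | data) = 0.44728.
The predictive probability is P(green next | data) = (1/6)(0.17891) + (1)(0.2277) + (1/7)(0.14611) + (4/5)(0.44728) = 0.63622.

0.6362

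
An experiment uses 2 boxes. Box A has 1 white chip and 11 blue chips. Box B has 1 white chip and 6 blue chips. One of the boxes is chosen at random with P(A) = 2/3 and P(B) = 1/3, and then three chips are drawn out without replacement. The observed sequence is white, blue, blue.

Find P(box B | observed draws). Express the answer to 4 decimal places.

For each hypothesis, P(data | H) works out to: P(data | box A) = (1/12)(11/11)(10/10) = 1/12; P(data | box B) = (1/7)(6/6)(5/5) = 1/7.
The prior-weighted likelihoods are 2/3 · 1/12 = 1/18, 1/3 · 1/7 = 1/21; summing to 13/126.
By Bayes' rule, P(box B | data) = (1/21) / (13/126) = 6/13.

0.4615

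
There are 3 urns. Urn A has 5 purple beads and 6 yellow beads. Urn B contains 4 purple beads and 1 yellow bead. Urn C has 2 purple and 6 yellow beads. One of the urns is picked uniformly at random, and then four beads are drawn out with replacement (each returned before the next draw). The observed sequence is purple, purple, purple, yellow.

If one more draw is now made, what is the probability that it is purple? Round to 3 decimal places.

The likelihood of the observed sequence under each hypothesis: P(data | urn A) = (5/11)(5/11)(5/11)(6/11) = 0.051226; P(data | urn B) = (4/5)(4/5)(4/5)(1/5) = 0.1024; P(data | urn C) = (2/8)(2/8)(2/8)(6/8) = 0.011719.
The prior-weighted likelihoods are 1/3 · 0.051226 = 0.017075, 1/3 · 0.1024 = 0.034133, 1/3 · 0.011719 = 0.0039062; with total 0.055115.
Dividing through by the total gives posterior P(urn A | data) = 0.30981, P(urn B | data) = 0.61931, P(urn C | data) = 0.070875.
Averaging over the posterior, P(purple next | data) = (5/11)(0.30981) + (4/5)(0.61931) + (1/4)(0.070875) = 0.65399.

0.654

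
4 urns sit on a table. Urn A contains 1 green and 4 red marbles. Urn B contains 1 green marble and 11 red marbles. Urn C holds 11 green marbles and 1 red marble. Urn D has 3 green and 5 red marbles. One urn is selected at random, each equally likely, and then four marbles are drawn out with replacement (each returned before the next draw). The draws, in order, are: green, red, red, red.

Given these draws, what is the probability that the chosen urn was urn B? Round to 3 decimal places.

0.248

Under each hypothesis, the probability of the observed sequence is: P(data | urn A) = (1/5)(4/5)(4/5)(4/5) = 0.1024; P(data | urn B) = (1/12)(11/12)(11/12)(11/12) = 0.064188; P(data | urn C) = (11/12)(1/12)(1/12)(1/12) = 0.00053048; P(data | urn D) = (3/8)(5/8)(5/8)(5/8) = 0.091553.
The prior-weighted likelihoods are 1/4 · 0.1024 = 0.0256, 1/4 · 0.064188 = 0.016047, 1/4 · 0.00053048 = 0.00013262, 1/4 · 0.091553 = 0.022888; with total 0.064668.
Therefore the posterior P(urn B | data) = (0.016047) / (0.064668) = 0.24814.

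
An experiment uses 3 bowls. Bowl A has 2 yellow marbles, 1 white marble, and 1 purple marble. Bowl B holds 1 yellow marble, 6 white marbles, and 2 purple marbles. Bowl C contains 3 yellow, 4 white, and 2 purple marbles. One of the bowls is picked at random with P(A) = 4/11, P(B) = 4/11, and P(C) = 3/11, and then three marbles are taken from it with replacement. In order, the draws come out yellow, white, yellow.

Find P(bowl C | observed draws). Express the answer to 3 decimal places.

Compute the likelihood of the observed sequence for each case: P(data | bowl A) = (2/4)(1/4)(2/4) = 0.0625; P(data | bowl B) = (1/9)(6/9)(1/9) = 0.0082305; P(data | bowl C) = (3/9)(4/9)(3/9) = 0.049383.
Multiplying each by its prior: 4/11 · 0.0625 = 0.022727, 4/11 · 0.0082305 = 0.0029929, 3/11 · 0.049383 = 0.013468; these sum to 0.039188.
By Bayes' rule, P(bowl C | data) = (0.013468) / (0.039188) = 0.34368.

0.344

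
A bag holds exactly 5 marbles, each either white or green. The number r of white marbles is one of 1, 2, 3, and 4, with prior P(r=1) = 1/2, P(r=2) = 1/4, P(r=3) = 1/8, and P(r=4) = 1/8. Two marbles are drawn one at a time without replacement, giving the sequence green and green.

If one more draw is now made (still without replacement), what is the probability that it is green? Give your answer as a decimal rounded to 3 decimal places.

For each hypothesis, P(data | H) works out to: P(data | r = 1) = (4/5)(3/4) = 3/5; P(data | r = 2) = (3/5)(2/4) = 3/10; P(data | r = 3) = (2/5)(1/4) = 1/10; P(data | r = 4) = (1/5)(0/4) = 0.
Multiplying each by its prior: 1/2 · 3/5 = 3/10, 1/4 · 3/10 = 3/40, 1/8 · 1/10 = 1/80, 1/8 · 0 = 0; summing to 31/80.
Normalising, the posterior is P(r = 1 | data) = 24/31, P(r = 2 | data) = 6/31, P(r = 3 | data) = 1/31, P(r = 4 | data) = 0.
Averaging over the posterior, P(green next | data) = (2/3)(24/31) + (1/3)(6/31) + (0)(1/31) = 18/31.

0.581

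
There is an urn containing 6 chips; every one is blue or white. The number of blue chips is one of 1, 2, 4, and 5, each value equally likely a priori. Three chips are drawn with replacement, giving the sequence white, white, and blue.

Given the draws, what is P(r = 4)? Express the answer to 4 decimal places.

0.2051

Under each hypothesis, the probability of the observed sequence is: P(data | r = 1) = (5/6)(5/6)(1/6) = 25/216; P(data | r = 2) = (4/6)(4/6)(2/6) = 4/27; P(data | r = 4) = (2/6)(2/6)(4/6) = 2/27; P(data | r = 5) = (1/6)(1/6)(5/6) = 5/216.
Multiplying each by its prior: 1/4 · 25/216 = 25/864, 1/4 · 4/27 = 1/27, 1/4 · 2/27 = 1/54, 1/4 · 5/216 = 5/864; with total 13/144.
So P(r = 4 | data) = (1/54) / (13/144) = 8/39.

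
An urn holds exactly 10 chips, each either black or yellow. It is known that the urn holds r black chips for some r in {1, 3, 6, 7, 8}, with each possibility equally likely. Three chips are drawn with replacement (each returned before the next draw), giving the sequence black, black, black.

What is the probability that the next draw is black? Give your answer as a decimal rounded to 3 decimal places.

0.717

The likelihood of the observed sequence under each hypothesis: P(data | r = 1) = (1/10)(1/10)(1/10) = 0.001; P(data | r = 3) = (3/10)(3/10)(3/10) = 0.027; P(data | r = 6) = (6/10)(6/10)(6/10) = 0.216; P(data | r = 7) = (7/10)(7/10)(7/10) = 0.343; P(data | r = 8) = (8/10)(8/10)(8/10) = 0.512.
The prior-weighted likelihoods are 1/5 · 0.001 = 0.0002, 1/5 · 0.027 = 0.0054, 1/5 · 0.216 = 0.0432, 1/5 · 0.343 = 0.0686, 1/5 · 0.512 = 0.1024; summing to 0.2198.
Dividing through by the total gives posterior P(r = 1 | data) = 0.00090992, P(r = 3 | data) = 0.024568, P(r = 6 | data) = 0.19654, P(r = 7 | data) = 0.3121, P(r = 8 | data) = 0.46588.
So P(black next | data) = Σ P(black next | H) P(H | data) = (1/10)(0.00090992) + (3/10)(0.024568) + (3/5)(0.19654) + (7/10)(0.3121) + (4/5)(0.46588) = 0.71656.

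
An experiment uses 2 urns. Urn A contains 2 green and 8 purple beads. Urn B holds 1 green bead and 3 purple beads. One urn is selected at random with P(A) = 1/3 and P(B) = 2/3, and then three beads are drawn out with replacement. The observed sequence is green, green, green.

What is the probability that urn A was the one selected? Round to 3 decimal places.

0.204

Under each hypothesis, the probability of the observed sequence is: P(data | urn A) = (2/10)(2/10)(2/10) = 0.008; P(data | urn B) = (1/4)(1/4)(1/4) = 0.015625.
The prior-weighted likelihoods are 1/3 · 0.008 = 0.0026667, 2/3 · 0.015625 = 0.010417; with total 0.013083.
Hence P(urn A | data) = (0.0026667) / (0.013083) = 0.20382.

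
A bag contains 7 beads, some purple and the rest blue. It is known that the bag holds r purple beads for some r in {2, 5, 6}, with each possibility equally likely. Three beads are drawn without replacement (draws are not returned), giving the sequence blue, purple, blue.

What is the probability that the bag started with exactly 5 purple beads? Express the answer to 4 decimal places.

0.2000

The likelihood of the observed sequence under each hypothesis: P(data | r = 2) = (5/7)(2/6)(4/5) = 4/21; P(data | r = 5) = (2/7)(5/6)(1/5) = 1/21; P(data | r = 6) = (1/7)(6/6)(0/5) = 0.
Weighting by the prior gives 1/3 · 4/21 = 4/63, 1/3 · 1/21 = 1/63, 1/3 · 0 = 0; these sum to 5/63.
So P(r = 5 | data) = (1/63) / (5/63) = 1/5.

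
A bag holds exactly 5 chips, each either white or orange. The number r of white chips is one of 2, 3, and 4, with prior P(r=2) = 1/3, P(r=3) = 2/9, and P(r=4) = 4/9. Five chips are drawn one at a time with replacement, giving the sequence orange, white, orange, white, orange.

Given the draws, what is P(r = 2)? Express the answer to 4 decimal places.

Under each hypothesis, the probability of the observed sequence is: P(data | r = 2) = (3/5)(2/5)(3/5)(2/5)(3/5) = 0.03456; P(data | r = 3) = (2/5)(3/5)(2/5)(3/5)(2/5) = 0.02304; P(data | r = 4) = (1/5)(4/5)(1/5)(4/5)(1/5) = 0.00512.
Multiplying each by its prior: 1/3 · 0.03456 = 0.01152, 2/9 · 0.02304 = 0.00512, 4/9 · 0.00512 = 0.0022756; these sum to 0.018916.
By Bayes' rule, P(r = 2 | data) = (0.01152) / (0.018916) = 0.60902.

0.6090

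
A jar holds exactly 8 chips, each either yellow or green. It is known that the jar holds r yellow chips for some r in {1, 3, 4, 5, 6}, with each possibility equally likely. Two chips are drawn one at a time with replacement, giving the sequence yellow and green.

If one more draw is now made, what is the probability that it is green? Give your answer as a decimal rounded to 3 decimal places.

Compute the likelihood of the observed sequence for each case: P(data | r = 1) = (1/8)(7/8) = 7/64; P(data | r = 3) = (3/8)(5/8) = 15/64; P(data | r = 4) = (4/8)(4/8) = 1/4; P(data | r = 5) = (5/8)(3/8) = 15/64; P(data | r = 6) = (6/8)(2/8) = 3/16.
The prior-weighted likelihoods are 1/5 · 7/64 = 7/320, 1/5 · 15/64 = 3/64, 1/5 · 1/4 = 1/20, 1/5 · 15/64 = 3/64, 1/5 · 3/16 = 3/80; with total 13/64.
Normalising, the posterior is P(r = 1 | data) = 7/65, P(r = 3 | data) = 3/13, P(r = 4 | data) = 16/65, P(r = 5 | data) = 3/13, P(r = 6 | data) = 12/65.
The predictive probability is P(green next | data) = (7/8)(7/65) + (5/8)(3/13) + (1/2)(16/65) + (3/8)(3/13) + (1/4)(12/65) = 257/520.

0.494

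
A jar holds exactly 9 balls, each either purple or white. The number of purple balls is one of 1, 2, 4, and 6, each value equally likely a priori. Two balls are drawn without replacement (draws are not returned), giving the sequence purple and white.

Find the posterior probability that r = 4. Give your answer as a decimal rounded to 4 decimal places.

Under each hypothesis, the probability of the observed sequence is: P(data | r = 1) = (1/9)(8/8) = 1/9; P(data | r = 2) = (2/9)(7/8) = 7/36; P(data | r = 4) = (4/9)(5/8) = 5/18; P(data | r = 6) = (6/9)(3/8) = 1/4.
Weighting by the prior gives 1/4 · 1/9 = 1/36, 1/4 · 7/36 = 7/144, 1/4 · 5/18 = 5/72, 1/4 · 1/4 = 1/16; these sum to 5/24.
Therefore the posterior P(r = 4 | data) = (5/72) / (5/24) = 1/3.

0.3333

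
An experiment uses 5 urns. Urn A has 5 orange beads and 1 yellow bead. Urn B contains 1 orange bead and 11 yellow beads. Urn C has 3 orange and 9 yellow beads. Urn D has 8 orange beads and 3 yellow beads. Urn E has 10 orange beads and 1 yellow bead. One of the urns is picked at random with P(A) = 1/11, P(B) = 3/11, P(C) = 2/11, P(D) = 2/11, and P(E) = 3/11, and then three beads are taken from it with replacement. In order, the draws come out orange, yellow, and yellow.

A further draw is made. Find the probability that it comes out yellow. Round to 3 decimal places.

0.680

Compute the likelihood of the observed sequence for each case: P(data | urn A) = (5/6)(1/6)(1/6) = 0.023148; P(data | urn B) = (1/12)(11/12)(11/12) = 0.070023; P(data | urn C) = (3/12)(9/12)(9/12) = 0.14062; P(data | urn D) = (8/11)(3/11)(3/11) = 0.054095; P(data | urn E) = (10/11)(1/11)(1/11) = 0.0075131.
Multiplying each by its prior: 1/11 · 0.023148 = 0.0021044, 3/11 · 0.070023 = 0.019097, 2/11 · 0.14062 = 0.025568, 2/11 · 0.054095 = 0.0098354, 3/11 · 0.0075131 = 0.002049; with total 0.058654.
Dividing through by the total gives posterior P(urn A | data) = 0.035878, P(urn B | data) = 0.32559, P(urn C | data) = 0.43591, P(urn D | data) = 0.16768, P(urn E | data) = 0.034934.
So P(yellow next | data) = Σ P(yellow next | H) P(H | data) = (1/6)(0.035878) + (11/12)(0.32559) + (3/4)(0.43591) + (3/11)(0.16768) + (1/11)(0.034934) = 0.68028.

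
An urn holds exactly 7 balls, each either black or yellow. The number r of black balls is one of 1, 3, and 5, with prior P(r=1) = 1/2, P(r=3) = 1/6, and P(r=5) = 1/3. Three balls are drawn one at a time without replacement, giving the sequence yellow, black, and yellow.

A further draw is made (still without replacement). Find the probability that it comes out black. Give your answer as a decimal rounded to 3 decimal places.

Compute the likelihood of the observed sequence for each case: P(data | r = 1) = (6/7)(1/6)(5/5) = 1/7; P(data | r = 3) = (4/7)(3/6)(3/5) = 6/35; P(data | r = 5) = (2/7)(5/6)(1/5) = 1/21.
Weighting by the prior gives 1/2 · 1/7 = 1/14, 1/6 · 6/35 = 1/35, 1/3 · 1/21 = 1/63; with total 73/630.
Dividing through by the total gives posterior P(r = 1 | data) = 45/73, P(r = 3 | data) = 18/73, P(r = 5 | data) = 10/73.
The predictive probability is P(black next | data) = (0)(45/73) + (1/2)(18/73) + (1)(10/73) = 19/73.

0.260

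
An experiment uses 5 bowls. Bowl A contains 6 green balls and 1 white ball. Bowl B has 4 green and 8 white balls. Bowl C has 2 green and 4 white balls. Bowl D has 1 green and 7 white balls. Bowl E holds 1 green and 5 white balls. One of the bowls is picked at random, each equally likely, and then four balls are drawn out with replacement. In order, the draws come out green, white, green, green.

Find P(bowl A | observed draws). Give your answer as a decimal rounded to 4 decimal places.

0.6208

The likelihood of the observed sequence under each hypothesis: P(data | bowl A) = (6/7)(1/7)(6/7)(6/7) = 0.089963; P(data | bowl B) = (4/12)(8/12)(4/12)(4/12) = 0.024691; P(data | bowl C) = (2/6)(4/6)(2/6)(2/6) = 0.024691; P(data | bowl D) = (1/8)(7/8)(1/8)(1/8) = 0.001709; P(data | bowl E) = (1/6)(5/6)(1/6)(1/6) = 0.003858.
The prior-weighted likelihoods are 1/5 · 0.089963 = 0.017993, 1/5 · 0.024691 = 0.0049383, 1/5 · 0.024691 = 0.0049383, 1/5 · 0.001709 = 0.0003418, 1/5 · 0.003858 = 0.0007716; summing to 0.028982.
Therefore the posterior P(bowl A | data) = (0.017993) / (0.028982) = 0.62081.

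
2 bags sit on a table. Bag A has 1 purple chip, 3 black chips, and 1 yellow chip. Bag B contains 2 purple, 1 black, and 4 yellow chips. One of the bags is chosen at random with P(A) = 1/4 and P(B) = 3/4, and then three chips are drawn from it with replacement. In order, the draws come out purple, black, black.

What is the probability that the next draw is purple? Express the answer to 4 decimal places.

0.2168

Under each hypothesis, the probability of the observed sequence is: P(data | bag A) = (1/5)(3/5)(3/5) = 0.072; P(data | bag B) = (2/7)(1/7)(1/7) = 0.0058309.
Multiplying each by its prior: 1/4 · 0.072 = 0.018, 3/4 · 0.0058309 = 0.0043732; summing to 0.022373.
Dividing through by the total gives posterior P(bag A | data) = 0.80453, P(bag B | data) = 0.19547.
The predictive probability is P(purple next | data) = (1/5)(0.80453) + (2/7)(0.19547) = 0.21675.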